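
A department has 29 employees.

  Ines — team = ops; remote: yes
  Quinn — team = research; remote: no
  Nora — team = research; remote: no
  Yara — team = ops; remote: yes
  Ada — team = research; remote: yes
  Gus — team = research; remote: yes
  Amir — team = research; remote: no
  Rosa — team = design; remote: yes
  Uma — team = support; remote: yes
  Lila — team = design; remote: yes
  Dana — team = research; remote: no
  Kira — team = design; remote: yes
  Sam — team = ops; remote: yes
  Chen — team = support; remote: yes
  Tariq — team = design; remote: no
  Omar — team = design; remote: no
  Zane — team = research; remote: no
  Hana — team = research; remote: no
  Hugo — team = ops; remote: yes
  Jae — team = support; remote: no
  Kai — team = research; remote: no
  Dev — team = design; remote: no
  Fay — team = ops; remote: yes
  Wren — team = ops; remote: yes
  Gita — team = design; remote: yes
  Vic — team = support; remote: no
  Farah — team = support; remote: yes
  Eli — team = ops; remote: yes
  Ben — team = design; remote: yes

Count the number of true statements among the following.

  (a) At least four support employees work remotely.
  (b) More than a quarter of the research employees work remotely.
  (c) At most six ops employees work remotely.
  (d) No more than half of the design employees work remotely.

(a) support: |A| = 5, |A ∩ B| = 3; needs |A ∩ B| ≥ 4 — false.
(b) research: |A| = 9, |A ∩ B| = 2; needs |A ∩ B| / |A| > 1/4 — false.
(c) ops: |A| = 7, |A ∩ B| = 7; needs |A ∩ B| ≤ 6 — false.
(d) design: |A| = 8, |A ∩ B| = 5; needs |A ∩ B| ≤ |A ∖ B| — false.

0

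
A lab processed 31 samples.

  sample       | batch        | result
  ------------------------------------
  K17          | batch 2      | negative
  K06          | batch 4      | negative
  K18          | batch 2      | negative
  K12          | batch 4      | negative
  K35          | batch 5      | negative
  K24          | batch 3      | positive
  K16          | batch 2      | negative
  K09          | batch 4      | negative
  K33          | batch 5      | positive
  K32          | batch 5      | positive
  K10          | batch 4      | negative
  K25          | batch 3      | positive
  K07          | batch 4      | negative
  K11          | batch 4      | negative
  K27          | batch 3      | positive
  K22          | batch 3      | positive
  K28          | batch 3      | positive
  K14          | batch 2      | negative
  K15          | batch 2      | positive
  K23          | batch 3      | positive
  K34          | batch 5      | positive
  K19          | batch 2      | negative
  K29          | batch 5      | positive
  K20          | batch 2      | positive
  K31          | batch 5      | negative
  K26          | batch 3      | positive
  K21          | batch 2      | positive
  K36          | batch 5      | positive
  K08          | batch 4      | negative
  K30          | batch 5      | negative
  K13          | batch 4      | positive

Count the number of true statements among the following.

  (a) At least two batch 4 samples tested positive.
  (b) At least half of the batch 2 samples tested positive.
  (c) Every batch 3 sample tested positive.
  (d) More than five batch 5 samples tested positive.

(a) batch 4: |A| = 8, |A ∩ B| = 1; needs |A ∩ B| ≥ 2 — false.
(b) batch 2: |A| = 8, |A ∩ B| = 3; needs |A ∩ B| ≥ |A ∖ B| — false.
(c) batch 3: |A| = 7, |A ∩ B| = 7; needs A ⊆ B, i.e. every element of A is in B (|A ∖ B| = 0) — true.
(d) batch 5: |A| = 8, |A ∩ B| = 5; needs |A ∩ B| > 5 — false.

1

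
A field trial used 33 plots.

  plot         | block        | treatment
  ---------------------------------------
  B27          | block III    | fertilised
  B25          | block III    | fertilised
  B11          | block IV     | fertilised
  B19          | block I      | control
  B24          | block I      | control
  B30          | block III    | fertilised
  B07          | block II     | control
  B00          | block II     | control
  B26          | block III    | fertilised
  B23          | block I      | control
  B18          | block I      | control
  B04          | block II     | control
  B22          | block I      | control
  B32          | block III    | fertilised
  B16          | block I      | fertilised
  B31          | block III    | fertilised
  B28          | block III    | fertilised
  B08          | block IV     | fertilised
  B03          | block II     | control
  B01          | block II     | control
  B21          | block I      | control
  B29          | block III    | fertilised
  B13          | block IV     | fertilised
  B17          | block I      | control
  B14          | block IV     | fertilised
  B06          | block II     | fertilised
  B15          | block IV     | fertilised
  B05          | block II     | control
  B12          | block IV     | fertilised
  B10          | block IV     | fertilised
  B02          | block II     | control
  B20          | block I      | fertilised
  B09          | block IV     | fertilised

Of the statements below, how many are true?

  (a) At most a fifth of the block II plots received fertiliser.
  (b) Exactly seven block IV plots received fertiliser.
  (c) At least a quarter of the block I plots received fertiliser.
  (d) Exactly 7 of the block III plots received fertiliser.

1

(a) block II: |A| = 8, |A ∩ B| = 1; needs |A ∩ B| / |A| ≤ 1/5 — true.
(b) block IV: |A| = 8, |A ∩ B| = 8; needs |A ∩ B| = 7 — false.
(c) block I: |A| = 9, |A ∩ B| = 2; needs |A ∩ B| / |A| ≥ 1/4 — false.
(d) block III: |A| = 8, |A ∩ B| = 8; needs |A ∩ B| = 7 — false.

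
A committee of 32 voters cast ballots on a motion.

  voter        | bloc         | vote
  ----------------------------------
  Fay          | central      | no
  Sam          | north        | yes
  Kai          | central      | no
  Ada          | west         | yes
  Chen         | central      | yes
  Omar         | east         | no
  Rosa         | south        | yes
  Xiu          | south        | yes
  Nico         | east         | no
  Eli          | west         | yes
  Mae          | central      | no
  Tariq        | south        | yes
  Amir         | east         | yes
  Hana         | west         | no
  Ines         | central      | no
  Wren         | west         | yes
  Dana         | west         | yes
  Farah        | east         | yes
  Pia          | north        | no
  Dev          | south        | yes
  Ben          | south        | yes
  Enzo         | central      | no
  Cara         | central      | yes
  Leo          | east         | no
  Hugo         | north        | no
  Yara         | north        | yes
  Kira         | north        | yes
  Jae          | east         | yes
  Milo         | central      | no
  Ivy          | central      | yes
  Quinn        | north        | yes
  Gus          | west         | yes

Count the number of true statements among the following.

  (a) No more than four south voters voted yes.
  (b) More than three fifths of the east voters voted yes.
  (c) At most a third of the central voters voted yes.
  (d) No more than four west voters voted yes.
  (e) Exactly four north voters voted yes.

(a) south: |A| = 5, |A ∩ B| = 5; needs |A ∩ B| ≤ 4 — false.
(b) east: |A| = 6, |A ∩ B| = 3; needs |A ∩ B| / |A| > 3/5 — false.
(c) central: |A| = 9, |A ∩ B| = 3; needs |A ∩ B| / |A| ≤ 1/3 — true.
(d) west: |A| = 6, |A ∩ B| = 5; needs |A ∩ B| ≤ 4 — false.
(e) north: |A| = 6, |A ∩ B| = 4; needs |A ∩ B| = 4 — true.

2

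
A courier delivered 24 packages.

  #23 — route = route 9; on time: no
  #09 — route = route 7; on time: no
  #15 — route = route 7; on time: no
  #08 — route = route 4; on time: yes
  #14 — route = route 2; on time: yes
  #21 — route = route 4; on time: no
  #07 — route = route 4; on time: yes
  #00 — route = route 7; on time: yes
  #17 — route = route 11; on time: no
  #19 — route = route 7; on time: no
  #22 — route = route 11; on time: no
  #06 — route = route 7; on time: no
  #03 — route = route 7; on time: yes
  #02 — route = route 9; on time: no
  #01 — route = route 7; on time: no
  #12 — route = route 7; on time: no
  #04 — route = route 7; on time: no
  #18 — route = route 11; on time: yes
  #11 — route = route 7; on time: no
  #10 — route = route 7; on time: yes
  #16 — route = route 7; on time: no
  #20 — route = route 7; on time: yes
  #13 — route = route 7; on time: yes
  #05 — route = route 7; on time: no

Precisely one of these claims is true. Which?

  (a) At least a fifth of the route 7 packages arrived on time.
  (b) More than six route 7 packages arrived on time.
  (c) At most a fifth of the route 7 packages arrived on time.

|A| = 15, |A ∩ B| = 5, |A ∖ B| = 10.
(a) requires |A ∩ B| / |A| ≥ 1/5: true.
(b) requires |A ∩ B| > 6: false.
(c) requires |A ∩ B| / |A| ≤ 1/5: false.

(a)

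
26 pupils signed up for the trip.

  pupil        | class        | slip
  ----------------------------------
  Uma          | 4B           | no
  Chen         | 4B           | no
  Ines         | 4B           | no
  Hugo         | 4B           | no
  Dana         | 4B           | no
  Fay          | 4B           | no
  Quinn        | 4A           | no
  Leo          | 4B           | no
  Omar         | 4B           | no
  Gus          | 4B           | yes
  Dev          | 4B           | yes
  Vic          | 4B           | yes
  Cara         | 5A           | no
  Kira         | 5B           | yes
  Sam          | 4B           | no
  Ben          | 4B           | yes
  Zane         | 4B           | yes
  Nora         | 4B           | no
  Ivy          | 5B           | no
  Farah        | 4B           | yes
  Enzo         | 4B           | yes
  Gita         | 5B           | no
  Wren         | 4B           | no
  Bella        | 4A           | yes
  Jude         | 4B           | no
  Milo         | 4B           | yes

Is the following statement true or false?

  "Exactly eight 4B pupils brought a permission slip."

True

'Exactly eight 4B pupils brought a permission slip' holds iff |A ∩ B| = 8.
|A| = 20, |A ∩ B| = 8, |A ∖ B| = 12.
|A ∩ B| = 8, so the statement is true.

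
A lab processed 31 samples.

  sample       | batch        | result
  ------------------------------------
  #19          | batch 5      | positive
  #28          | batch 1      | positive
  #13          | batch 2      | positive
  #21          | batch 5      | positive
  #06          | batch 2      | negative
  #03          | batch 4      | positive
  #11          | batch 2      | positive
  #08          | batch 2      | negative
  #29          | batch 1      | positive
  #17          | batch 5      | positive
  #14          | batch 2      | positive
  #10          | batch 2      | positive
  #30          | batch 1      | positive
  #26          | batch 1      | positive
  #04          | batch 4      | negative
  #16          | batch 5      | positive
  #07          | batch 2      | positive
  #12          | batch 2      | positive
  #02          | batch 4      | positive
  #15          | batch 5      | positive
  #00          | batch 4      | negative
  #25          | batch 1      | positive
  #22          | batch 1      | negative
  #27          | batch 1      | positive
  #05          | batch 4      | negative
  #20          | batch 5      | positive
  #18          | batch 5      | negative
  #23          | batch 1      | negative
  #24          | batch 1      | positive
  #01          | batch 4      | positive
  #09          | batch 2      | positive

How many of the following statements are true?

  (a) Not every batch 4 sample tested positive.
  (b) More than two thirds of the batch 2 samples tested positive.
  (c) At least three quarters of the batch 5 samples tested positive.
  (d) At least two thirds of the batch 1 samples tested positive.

(a) batch 4: |A| = 6, |A ∩ B| = 3; needs A ⊄ B (|A ∖ B| ≥ 1) — true.
(b) batch 2: |A| = 9, |A ∩ B| = 7; needs |A ∩ B| / |A| > 2/3 — true.
(c) batch 5: |A| = 7, |A ∩ B| = 6; needs |A ∩ B| / |A| ≥ 3/4 — true.
(d) batch 1: |A| = 9, |A ∩ B| = 7; needs |A ∩ B| / |A| ≥ 2/3 — true.

4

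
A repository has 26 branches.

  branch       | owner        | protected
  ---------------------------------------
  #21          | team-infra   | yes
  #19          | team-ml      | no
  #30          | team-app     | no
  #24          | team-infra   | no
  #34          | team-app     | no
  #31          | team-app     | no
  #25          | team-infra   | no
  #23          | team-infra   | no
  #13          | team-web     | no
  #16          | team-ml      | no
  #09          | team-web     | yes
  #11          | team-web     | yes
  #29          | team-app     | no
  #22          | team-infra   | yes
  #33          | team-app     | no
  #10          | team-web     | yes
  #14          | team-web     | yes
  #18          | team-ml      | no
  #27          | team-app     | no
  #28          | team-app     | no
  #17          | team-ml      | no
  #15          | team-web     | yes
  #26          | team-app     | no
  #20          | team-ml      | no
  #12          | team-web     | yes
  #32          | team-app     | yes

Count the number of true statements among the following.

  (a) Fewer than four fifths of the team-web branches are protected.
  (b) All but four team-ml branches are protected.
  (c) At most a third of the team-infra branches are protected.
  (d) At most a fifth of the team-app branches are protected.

(a) team-web: |A| = 7, |A ∩ B| = 6; needs |A ∩ B| / |A| < 4/5 — false.
(b) team-ml: |A| = 5, |A ∩ B| = 0; needs |A ∖ B| = 4 — false.
(c) team-infra: |A| = 5, |A ∩ B| = 2; needs |A ∩ B| / |A| ≤ 1/3 — false.
(d) team-app: |A| = 9, |A ∩ B| = 1; needs |A ∩ B| / |A| ≤ 1/5 — true.

1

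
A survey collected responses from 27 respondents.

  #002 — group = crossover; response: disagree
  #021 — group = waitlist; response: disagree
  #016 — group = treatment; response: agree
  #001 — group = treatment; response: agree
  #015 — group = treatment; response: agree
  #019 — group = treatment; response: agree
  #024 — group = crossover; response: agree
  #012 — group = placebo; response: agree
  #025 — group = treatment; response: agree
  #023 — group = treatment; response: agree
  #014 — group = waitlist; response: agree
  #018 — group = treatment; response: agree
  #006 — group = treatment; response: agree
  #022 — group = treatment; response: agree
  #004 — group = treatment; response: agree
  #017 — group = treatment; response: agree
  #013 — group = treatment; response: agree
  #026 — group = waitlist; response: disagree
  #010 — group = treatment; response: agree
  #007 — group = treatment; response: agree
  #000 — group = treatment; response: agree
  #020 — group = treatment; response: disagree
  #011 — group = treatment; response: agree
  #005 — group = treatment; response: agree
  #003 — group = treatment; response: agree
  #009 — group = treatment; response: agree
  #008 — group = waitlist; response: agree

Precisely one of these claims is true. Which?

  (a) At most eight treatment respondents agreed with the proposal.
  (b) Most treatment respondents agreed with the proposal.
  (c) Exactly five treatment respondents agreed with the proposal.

(b)

|A| = 20, |A ∩ B| = 19, |A ∖ B| = 1.
(a) requires |A ∩ B| ≤ 8: false.
(b) requires |A ∩ B| > |A ∖ B|: true.
(c) requires |A ∩ B| = 5: false.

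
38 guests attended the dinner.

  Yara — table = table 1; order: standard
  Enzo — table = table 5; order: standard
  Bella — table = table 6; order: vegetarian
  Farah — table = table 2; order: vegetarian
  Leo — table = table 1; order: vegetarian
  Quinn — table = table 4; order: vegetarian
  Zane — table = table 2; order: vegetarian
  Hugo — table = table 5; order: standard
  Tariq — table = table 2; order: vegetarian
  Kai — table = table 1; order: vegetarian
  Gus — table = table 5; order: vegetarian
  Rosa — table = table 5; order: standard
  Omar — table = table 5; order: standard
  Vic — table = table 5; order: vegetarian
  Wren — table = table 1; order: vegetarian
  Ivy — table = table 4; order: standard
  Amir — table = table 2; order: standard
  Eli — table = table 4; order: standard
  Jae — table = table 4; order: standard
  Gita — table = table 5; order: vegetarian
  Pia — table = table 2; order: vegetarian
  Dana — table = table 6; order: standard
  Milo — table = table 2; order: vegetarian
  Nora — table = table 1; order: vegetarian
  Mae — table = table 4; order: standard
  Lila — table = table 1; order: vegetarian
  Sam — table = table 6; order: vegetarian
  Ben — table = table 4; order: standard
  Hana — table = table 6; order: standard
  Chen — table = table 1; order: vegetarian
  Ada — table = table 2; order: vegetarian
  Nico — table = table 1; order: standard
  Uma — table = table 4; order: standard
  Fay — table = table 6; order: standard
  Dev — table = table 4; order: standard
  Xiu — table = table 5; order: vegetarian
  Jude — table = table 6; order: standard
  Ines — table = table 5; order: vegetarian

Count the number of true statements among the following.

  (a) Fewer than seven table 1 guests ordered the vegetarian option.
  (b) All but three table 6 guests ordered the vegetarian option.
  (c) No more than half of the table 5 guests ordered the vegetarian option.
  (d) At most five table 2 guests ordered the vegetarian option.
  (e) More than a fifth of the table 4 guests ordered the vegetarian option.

(a) table 1: |A| = 8, |A ∩ B| = 6; needs |A ∩ B| < 7 — true.
(b) table 6: |A| = 6, |A ∩ B| = 2; needs |A ∖ B| = 3 — false.
(c) table 5: |A| = 9, |A ∩ B| = 5; needs |A ∩ B| ≤ |A ∖ B| — false.
(d) table 2: |A| = 7, |A ∩ B| = 6; needs |A ∩ B| ≤ 5 — false.
(e) table 4: |A| = 8, |A ∩ B| = 1; needs |A ∩ B| / |A| > 1/5 — false.

1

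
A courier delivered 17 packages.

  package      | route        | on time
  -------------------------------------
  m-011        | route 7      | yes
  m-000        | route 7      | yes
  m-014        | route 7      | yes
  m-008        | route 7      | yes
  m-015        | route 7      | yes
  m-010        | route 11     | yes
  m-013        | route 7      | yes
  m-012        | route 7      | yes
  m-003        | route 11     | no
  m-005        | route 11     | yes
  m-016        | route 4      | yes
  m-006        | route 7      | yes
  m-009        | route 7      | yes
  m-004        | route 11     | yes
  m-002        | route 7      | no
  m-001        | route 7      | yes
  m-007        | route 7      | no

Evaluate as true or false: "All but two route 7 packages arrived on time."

Truth condition: |A ∖ B| = 2.
A (the restrictor) = {m-011, m-000, m-014, m-008, m-015, m-013, m-012, m-006, m-009, m-002, m-001, m-007}, |A| = 12.
A ∖ B = {m-002, m-007}, so |A ∖ B| = 2.
|A ∖ B| = 2, so the statement is true.

True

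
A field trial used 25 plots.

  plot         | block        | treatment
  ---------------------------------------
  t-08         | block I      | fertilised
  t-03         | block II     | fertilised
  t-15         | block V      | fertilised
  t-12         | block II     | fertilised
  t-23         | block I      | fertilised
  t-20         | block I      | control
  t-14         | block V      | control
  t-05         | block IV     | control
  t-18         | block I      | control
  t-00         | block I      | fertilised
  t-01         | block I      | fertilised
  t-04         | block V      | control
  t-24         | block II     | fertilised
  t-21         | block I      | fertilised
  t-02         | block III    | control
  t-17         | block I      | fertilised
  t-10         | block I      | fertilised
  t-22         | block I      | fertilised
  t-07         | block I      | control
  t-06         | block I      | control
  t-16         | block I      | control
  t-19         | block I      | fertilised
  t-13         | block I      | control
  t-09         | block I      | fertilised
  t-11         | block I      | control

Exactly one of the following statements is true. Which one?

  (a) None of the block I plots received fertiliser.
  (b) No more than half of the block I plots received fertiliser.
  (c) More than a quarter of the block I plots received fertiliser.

(c)

|A| = 17, |A ∩ B| = 10, |A ∖ B| = 7.
(a) requires A ∩ B = ∅ (|A ∩ B| = 0): false.
(b) requires |A ∩ B| ≤ |A ∖ B|: false.
(c) requires |A ∩ B| / |A| > 1/4: true.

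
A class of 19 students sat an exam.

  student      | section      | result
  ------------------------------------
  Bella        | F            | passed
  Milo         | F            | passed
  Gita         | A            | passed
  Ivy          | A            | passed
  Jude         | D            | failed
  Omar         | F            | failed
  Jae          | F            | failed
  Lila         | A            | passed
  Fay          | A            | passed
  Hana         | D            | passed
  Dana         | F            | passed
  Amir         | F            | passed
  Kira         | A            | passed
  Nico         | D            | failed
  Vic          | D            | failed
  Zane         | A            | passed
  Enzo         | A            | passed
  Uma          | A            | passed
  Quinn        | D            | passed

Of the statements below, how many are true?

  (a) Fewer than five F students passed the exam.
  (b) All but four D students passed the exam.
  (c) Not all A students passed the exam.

1

(a) F: |A| = 6, |A ∩ B| = 4; needs |A ∩ B| < 5 — true.
(b) D: |A| = 5, |A ∩ B| = 2; needs |A ∖ B| = 4 — false.
(c) A: |A| = 8, |A ∩ B| = 8; needs A ⊄ B (|A ∖ B| ≥ 1) — false.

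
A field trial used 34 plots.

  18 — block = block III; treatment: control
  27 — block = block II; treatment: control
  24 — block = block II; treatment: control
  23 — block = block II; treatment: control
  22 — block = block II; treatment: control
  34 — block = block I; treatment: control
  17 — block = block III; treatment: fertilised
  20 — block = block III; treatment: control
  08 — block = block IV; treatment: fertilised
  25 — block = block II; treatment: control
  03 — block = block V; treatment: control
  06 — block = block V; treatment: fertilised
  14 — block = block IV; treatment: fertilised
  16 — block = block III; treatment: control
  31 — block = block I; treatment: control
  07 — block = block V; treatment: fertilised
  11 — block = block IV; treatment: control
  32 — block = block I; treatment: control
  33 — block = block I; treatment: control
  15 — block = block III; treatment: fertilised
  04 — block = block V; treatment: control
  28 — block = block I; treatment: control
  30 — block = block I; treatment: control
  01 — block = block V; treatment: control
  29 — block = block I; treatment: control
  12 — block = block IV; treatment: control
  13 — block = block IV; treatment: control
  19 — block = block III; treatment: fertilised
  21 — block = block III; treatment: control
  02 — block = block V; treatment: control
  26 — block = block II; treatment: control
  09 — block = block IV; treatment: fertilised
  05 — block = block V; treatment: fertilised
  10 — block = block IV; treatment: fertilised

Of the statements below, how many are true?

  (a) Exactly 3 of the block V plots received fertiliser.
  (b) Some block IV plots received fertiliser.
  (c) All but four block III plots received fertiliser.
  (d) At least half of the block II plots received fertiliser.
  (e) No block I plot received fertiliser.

4

(a) block V: |A| = 7, |A ∩ B| = 3; needs |A ∩ B| = 3 — true.
(b) block IV: |A| = 7, |A ∩ B| = 4; needs A ∩ B ≠ ∅ (|A ∩ B| ≥ 1) — true.
(c) block III: |A| = 7, |A ∩ B| = 3; needs |A ∖ B| = 4 — true.
(d) block II: |A| = 6, |A ∩ B| = 0; needs |A ∩ B| ≥ |A ∖ B| — false.
(e) block I: |A| = 7, |A ∩ B| = 0; needs A ∩ B = ∅ (|A ∩ B| = 0) — true.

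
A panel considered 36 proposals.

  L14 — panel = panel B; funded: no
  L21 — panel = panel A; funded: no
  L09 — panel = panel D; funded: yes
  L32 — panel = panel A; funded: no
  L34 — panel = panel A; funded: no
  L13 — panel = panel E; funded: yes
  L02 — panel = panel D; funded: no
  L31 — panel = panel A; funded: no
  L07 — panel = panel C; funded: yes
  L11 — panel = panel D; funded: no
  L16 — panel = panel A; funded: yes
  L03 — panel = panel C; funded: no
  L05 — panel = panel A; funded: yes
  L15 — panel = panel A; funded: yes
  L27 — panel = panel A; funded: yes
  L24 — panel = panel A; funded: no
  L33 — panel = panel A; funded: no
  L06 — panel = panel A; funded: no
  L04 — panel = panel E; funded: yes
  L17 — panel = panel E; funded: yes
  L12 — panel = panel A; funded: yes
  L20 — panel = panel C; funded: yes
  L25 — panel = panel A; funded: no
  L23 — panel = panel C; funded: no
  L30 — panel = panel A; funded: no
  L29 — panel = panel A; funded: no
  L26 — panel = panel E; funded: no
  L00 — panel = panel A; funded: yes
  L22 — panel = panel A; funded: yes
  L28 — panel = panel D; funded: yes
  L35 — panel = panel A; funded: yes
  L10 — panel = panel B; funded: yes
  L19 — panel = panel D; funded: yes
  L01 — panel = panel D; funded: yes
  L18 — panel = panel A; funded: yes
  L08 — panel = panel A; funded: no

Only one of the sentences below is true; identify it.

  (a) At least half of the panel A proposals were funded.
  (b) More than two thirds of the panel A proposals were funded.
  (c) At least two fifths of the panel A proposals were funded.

|A| = 20, |A ∩ B| = 9, |A ∖ B| = 11.
(a) requires |A ∩ B| ≥ |A ∖ B|: false.
(b) requires |A ∩ B| / |A| > 2/3: false.
(c) requires |A ∩ B| / |A| ≥ 2/5: true.

(c)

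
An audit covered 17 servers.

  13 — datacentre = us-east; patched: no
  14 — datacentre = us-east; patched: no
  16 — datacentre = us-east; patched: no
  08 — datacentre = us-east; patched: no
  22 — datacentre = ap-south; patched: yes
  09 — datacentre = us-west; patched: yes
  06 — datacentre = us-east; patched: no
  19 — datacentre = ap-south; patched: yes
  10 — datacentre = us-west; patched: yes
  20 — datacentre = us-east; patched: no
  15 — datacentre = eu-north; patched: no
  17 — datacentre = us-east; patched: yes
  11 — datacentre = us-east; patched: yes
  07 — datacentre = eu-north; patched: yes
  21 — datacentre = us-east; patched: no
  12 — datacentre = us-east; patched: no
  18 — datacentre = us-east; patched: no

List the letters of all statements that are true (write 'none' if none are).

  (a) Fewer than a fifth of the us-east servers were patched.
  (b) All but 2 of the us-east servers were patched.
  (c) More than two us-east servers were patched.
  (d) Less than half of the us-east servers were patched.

|A| = 11, |A ∩ B| = 2, |A ∖ B| = 9.
(a) |A ∩ B| / |A| < 1/5: holds.
(b) |A ∖ B| = 2: fails.
(c) |A ∩ B| > 2: fails.
(d) |A ∩ B| < |A ∖ B|: holds.

(a), (d)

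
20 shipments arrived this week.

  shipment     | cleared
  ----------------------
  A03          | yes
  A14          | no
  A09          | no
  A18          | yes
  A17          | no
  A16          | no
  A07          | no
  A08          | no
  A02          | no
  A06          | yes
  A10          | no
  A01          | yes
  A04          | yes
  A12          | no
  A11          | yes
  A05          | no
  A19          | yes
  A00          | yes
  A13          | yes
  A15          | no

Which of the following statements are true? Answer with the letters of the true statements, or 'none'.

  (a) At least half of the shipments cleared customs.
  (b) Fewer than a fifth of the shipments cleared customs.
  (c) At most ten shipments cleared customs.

(c)

|A| = 20, |A ∩ B| = 9, |A ∖ B| = 11.
(a) |A ∩ B| ≥ |A ∖ B|: fails.
(b) |A ∩ B| / |A| < 1/5: fails.
(c) |A ∩ B| ≤ 10: holds.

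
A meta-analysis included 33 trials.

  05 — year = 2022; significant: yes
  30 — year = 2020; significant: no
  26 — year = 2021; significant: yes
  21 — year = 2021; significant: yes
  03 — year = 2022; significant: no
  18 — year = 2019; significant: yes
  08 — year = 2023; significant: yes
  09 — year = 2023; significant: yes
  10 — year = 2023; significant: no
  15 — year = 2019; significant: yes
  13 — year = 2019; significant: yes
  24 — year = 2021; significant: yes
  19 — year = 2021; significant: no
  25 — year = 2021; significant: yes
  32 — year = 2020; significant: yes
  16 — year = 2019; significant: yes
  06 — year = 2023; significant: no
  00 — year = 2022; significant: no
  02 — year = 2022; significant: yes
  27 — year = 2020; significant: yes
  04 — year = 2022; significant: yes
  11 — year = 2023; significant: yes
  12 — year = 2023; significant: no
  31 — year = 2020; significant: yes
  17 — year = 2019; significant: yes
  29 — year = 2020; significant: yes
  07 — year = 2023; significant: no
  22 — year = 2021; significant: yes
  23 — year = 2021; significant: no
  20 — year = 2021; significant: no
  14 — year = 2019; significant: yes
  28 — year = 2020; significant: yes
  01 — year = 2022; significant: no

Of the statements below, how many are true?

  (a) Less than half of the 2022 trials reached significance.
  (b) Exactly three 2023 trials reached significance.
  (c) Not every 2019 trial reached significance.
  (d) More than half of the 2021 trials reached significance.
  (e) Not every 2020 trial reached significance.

(a) 2022: |A| = 6, |A ∩ B| = 3; needs |A ∩ B| < |A ∖ B| — false.
(b) 2023: |A| = 7, |A ∩ B| = 3; needs |A ∩ B| = 3 — true.
(c) 2019: |A| = 6, |A ∩ B| = 6; needs A ⊄ B (|A ∖ B| ≥ 1) — false.
(d) 2021: |A| = 8, |A ∩ B| = 5; needs |A ∩ B| > |A ∖ B| — true.
(e) 2020: |A| = 6, |A ∩ B| = 5; needs A ⊄ B (|A ∖ B| ≥ 1) — true.

3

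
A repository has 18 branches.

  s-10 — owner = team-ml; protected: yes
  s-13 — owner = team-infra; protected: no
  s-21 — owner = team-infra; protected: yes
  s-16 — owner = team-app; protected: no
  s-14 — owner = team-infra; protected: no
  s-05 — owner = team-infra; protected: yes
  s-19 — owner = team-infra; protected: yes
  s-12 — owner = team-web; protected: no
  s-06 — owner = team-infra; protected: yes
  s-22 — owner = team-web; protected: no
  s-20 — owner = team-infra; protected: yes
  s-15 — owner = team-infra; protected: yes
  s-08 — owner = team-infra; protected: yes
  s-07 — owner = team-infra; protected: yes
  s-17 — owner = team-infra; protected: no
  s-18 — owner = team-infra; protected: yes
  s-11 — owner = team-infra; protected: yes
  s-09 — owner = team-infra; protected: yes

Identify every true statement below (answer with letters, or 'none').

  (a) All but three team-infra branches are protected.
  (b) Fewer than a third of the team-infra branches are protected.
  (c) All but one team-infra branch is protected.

|A| = 14, |A ∩ B| = 11, |A ∖ B| = 3.
(a) |A ∖ B| = 3: holds.
(b) |A ∩ B| / |A| < 1/3: fails.
(c) |A ∖ B| = 1: fails.

(a)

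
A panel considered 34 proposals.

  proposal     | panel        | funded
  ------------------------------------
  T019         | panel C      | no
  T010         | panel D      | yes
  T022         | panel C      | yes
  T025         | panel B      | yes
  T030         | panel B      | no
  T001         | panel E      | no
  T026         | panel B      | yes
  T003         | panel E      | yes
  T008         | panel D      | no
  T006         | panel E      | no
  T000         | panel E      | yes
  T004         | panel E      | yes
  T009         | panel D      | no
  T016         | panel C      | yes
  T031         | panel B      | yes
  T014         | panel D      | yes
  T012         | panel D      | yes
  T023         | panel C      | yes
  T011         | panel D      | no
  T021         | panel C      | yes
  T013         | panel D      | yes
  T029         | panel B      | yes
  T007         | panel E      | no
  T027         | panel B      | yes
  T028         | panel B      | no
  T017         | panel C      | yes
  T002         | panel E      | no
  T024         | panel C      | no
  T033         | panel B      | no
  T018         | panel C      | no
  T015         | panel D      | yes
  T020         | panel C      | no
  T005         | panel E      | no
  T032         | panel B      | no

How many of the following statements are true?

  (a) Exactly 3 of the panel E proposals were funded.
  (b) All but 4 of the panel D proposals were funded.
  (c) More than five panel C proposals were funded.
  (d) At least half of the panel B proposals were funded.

(a) panel E: |A| = 8, |A ∩ B| = 3; needs |A ∩ B| = 3 — true.
(b) panel D: |A| = 8, |A ∩ B| = 5; needs |A ∖ B| = 4 — false.
(c) panel C: |A| = 9, |A ∩ B| = 5; needs |A ∩ B| > 5 — false.
(d) panel B: |A| = 9, |A ∩ B| = 5; needs |A ∩ B| ≥ |A ∖ B| — true.

2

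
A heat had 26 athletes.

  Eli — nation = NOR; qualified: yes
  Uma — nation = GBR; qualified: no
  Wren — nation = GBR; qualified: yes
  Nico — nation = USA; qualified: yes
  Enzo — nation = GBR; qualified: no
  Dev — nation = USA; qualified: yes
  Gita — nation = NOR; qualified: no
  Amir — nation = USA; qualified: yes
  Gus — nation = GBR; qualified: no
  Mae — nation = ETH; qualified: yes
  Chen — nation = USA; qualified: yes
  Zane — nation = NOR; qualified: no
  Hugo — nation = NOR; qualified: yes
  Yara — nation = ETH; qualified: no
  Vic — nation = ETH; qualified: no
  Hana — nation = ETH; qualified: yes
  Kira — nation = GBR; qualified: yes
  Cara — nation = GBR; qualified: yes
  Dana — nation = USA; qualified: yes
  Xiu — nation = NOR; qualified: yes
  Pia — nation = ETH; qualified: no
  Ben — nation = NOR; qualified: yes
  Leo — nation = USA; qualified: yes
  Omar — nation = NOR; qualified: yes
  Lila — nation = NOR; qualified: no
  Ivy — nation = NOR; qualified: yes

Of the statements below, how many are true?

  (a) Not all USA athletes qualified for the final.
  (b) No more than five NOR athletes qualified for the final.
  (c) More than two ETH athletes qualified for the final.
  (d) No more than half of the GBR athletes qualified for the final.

1

(a) USA: |A| = 6, |A ∩ B| = 6; needs A ⊄ B (|A ∖ B| ≥ 1) — false.
(b) NOR: |A| = 9, |A ∩ B| = 6; needs |A ∩ B| ≤ 5 — false.
(c) ETH: |A| = 5, |A ∩ B| = 2; needs |A ∩ B| > 2 — false.
(d) GBR: |A| = 6, |A ∩ B| = 3; needs |A ∩ B| ≤ |A ∖ B| — true.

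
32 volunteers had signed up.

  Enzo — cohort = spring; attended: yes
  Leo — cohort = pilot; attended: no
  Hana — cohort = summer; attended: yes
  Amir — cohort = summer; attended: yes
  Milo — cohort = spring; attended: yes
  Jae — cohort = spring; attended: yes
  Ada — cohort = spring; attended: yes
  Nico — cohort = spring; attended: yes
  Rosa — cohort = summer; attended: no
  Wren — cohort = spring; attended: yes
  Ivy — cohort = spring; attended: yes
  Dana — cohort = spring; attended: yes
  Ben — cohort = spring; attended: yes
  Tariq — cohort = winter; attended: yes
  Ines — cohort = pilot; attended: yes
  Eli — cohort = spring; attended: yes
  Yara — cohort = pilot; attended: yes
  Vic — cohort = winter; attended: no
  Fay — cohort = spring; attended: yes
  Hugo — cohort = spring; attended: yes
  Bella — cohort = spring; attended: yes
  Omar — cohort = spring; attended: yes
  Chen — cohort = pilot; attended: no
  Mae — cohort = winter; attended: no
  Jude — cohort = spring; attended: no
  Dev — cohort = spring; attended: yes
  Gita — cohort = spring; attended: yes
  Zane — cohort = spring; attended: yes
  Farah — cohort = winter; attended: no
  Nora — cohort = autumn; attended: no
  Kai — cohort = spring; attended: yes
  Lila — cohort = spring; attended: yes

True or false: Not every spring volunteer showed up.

True

The determiner here denotes the relation: A ⊄ B (|A ∖ B| ≥ 1).
|A| = 20, |A ∩ B| = 19, |A ∖ B| = 1.
So the statement is true.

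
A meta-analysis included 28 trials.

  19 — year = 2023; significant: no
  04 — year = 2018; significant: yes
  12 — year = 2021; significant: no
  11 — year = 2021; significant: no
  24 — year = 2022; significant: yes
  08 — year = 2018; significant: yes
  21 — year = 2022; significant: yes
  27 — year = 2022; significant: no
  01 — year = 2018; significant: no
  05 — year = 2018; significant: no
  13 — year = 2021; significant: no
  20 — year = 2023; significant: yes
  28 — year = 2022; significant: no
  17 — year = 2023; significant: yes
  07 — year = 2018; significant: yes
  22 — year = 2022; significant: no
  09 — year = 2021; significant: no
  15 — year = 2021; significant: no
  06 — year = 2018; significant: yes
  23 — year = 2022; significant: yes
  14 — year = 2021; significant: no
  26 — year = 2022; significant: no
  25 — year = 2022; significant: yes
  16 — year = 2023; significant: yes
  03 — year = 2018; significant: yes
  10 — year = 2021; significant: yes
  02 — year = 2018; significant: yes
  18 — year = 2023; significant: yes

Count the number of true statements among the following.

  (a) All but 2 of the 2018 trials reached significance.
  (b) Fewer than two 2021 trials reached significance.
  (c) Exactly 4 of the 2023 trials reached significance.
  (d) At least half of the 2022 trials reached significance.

4

(a) 2018: |A| = 8, |A ∩ B| = 6; needs |A ∖ B| = 2 — true.
(b) 2021: |A| = 7, |A ∩ B| = 1; needs |A ∩ B| < 2 — true.
(c) 2023: |A| = 5, |A ∩ B| = 4; needs |A ∩ B| = 4 — true.
(d) 2022: |A| = 8, |A ∩ B| = 4; needs |A ∩ B| ≥ |A ∖ B| — true.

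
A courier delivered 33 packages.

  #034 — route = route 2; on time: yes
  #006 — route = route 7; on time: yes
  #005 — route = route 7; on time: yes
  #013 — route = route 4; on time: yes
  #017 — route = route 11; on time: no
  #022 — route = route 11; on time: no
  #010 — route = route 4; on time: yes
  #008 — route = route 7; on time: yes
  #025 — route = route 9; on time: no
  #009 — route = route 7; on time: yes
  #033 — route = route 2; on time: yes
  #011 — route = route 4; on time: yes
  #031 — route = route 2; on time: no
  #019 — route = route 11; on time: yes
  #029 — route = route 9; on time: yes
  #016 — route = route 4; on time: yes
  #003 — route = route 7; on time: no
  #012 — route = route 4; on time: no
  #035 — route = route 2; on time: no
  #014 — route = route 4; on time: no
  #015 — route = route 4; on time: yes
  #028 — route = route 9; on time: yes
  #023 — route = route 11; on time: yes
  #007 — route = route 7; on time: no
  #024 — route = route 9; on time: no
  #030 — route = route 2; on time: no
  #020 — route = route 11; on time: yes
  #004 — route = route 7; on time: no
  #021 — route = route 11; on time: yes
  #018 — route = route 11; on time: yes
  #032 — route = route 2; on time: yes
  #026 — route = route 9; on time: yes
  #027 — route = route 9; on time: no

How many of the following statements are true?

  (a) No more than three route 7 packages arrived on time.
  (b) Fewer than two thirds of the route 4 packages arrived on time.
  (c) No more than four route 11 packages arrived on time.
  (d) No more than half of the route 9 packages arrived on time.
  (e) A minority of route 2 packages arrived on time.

1

(a) route 7: |A| = 7, |A ∩ B| = 4; needs |A ∩ B| ≤ 3 — false.
(b) route 4: |A| = 7, |A ∩ B| = 5; needs |A ∩ B| / |A| < 2/3 — false.
(c) route 11: |A| = 7, |A ∩ B| = 5; needs |A ∩ B| ≤ 4 — false.
(d) route 9: |A| = 6, |A ∩ B| = 3; needs |A ∩ B| ≤ |A ∖ B| — true.
(e) route 2: |A| = 6, |A ∩ B| = 3; needs |A ∩ B| < |A ∖ B| — false.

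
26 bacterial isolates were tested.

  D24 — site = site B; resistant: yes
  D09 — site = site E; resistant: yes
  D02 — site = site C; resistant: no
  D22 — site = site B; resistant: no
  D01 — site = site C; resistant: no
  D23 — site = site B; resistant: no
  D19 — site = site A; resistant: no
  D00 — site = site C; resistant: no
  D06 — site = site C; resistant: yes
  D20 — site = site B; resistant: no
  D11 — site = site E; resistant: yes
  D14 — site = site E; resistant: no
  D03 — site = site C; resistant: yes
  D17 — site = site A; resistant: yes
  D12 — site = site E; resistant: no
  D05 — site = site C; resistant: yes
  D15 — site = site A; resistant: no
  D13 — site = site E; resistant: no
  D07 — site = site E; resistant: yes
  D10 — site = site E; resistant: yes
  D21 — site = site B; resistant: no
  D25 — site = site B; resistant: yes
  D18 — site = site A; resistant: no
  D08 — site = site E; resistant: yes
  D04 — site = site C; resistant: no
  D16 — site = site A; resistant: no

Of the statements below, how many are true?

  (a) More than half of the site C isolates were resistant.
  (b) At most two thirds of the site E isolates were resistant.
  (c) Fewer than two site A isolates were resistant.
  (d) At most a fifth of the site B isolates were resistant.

2

(a) site C: |A| = 7, |A ∩ B| = 3; needs |A ∩ B| > |A ∖ B| — false.
(b) site E: |A| = 8, |A ∩ B| = 5; needs |A ∩ B| / |A| ≤ 2/3 — true.
(c) site A: |A| = 5, |A ∩ B| = 1; needs |A ∩ B| < 2 — true.
(d) site B: |A| = 6, |A ∩ B| = 2; needs |A ∩ B| / |A| ≤ 1/5 — false.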